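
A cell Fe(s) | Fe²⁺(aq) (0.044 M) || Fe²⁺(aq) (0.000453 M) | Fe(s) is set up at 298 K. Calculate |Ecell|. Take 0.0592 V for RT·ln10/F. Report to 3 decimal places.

0.059 V

For a concentration cell E°cell = 0, since both electrodes use the same couple.
The compartment with the higher Fe²⁺(aq) concentration (0.044 M) acts as the cathode; ions are reduced there and produced at the dilute (0.000453 M) anode.
With n = 2, Ecell = −(0.0592/2)·log([dilute]/[conc]) = −(0.0592/2)·log(0.000453/0.044) = +0.059 V.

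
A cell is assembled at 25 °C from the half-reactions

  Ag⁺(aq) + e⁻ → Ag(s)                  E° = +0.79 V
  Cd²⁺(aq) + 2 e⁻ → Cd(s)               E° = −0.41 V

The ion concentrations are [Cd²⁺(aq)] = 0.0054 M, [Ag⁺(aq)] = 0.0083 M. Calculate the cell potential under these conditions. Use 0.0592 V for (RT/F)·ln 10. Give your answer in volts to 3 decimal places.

Ag⁺/Ag is reduced (cathode, E° = +0.79 V) and Cd²⁺/Cd is oxidized (anode).
E°cell = +0.79 − (−0.41) = +1.20 V, with n = 2 electrons transferred.
The balanced reaction is 2 Ag⁺(aq) + Cd(s) → 2 Ag(s) + Cd²⁺(aq), so Q = [Cd²⁺(aq)] / [Ag⁺(aq)]^2 = 78.4 and log Q = 1.894.
By the Nernst equation, E = +1.20 − (0.0592/2)·(1.894) = +1.144 V.

+1.144 V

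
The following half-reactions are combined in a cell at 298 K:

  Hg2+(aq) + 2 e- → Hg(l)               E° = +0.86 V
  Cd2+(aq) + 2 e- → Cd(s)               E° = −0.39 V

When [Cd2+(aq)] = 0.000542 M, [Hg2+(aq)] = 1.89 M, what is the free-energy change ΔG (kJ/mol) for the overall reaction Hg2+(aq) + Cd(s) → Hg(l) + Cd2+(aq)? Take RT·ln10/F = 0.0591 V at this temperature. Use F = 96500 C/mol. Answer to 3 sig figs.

−261 kJ/mol

With Hg²⁺/Hg reduced at the cathode, E°cell = +0.86 − (−0.39) = +1.25 V and n = 2.
Q = [Cd2+(aq)] / [Hg2+(aq)] = 0.000287, so log Q = −3.542 and E = +1.25 − (0.0591/2)(−3.542) = +1.3547 V.
Finally ΔG = −nFE = −(2)(96500 C/mol)(+1.3547 V) = −261 kJ/mol.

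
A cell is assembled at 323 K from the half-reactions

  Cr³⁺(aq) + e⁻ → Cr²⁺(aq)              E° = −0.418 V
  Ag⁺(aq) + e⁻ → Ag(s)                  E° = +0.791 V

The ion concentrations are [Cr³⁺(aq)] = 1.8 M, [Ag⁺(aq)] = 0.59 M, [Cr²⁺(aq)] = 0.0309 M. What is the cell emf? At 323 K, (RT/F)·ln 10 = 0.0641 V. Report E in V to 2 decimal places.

+1.08 V

Since E°(Ag⁺/Ag) > E°(Cr³⁺/Cr²⁺), Ag⁺/Ag serves as the cathode.
E°cell = +0.791 − (−0.418) = +1.209 V, with n = 1 electron transferred.
Balancing gives Ag⁺(aq) + Cr²⁺(aq) → Ag(s) + Cr³⁺(aq); hence Q = [Cr³⁺(aq)] / ([Ag⁺(aq)]·[Cr²⁺(aq)]) = 98.7 (log Q = 1.994).
Applying E = E° − (RT ln10/nF)·log Q gives +1.209 − (0.0641/1)(1.994) = +1.08 V.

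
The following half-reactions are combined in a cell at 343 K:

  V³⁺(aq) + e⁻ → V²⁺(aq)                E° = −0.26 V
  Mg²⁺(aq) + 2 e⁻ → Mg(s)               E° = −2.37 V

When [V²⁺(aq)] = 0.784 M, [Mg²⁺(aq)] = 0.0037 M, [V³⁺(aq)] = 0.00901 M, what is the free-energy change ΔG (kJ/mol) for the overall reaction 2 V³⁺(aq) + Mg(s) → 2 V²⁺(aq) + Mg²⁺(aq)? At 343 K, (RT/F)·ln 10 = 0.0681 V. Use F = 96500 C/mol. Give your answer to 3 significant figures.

With V³⁺/V²⁺ reduced at the cathode, E°cell = −0.26 − (−2.37) = +2.11 V and n = 2.
The reaction quotient is ([V²⁺(aq)]^2·[Mg²⁺(aq)]) / [V³⁺(aq)]^2 = 28; by Nernst, E = +2.11 − (0.0681/2)(1.447) = +2.0607 V.
Then ΔG = −nFE = −2 × 96500 × +2.0607 J/mol = −398 kJ/mol.

−398 kJ/mol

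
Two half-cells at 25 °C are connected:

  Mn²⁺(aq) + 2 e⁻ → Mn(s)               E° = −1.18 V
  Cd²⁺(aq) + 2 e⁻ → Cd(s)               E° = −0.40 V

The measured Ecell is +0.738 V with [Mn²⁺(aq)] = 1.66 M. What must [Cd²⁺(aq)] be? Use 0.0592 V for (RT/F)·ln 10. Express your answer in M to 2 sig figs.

0.063 M

With Cd²⁺/Cd at the cathode and Mn²⁺/Mn at the anode, E°cell = −0.40 − (−1.18) = +0.78 V (n = 2).
Since E = E° − (0.0592/n)·log Q, log Q = n(E° − E)/0.0592 = 1.419.
Balancing electrons gives Cd²⁺(aq) + Mn(s) → Cd(s) + Mn²⁺(aq); thus Q = [Mn²⁺(aq)] / [Cd²⁺(aq)].
Substituting the known concentrations and solving, log [Cd²⁺(aq)] = −1.199 and [Cd²⁺(aq)] = 0.063 M.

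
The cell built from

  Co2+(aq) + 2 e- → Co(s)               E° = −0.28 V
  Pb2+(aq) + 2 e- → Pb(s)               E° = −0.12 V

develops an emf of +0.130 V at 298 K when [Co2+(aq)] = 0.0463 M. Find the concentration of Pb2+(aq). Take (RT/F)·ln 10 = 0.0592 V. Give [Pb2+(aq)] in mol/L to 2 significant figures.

0.0045 M

The Pb²⁺/Pb couple has the larger reduction potential, so it is the cathode: E°cell = −0.12 − (−0.28) = +0.16 V and n = 2.
From the Nernst equation, log Q = n(E° − E)/0.0592 = 2·(+0.16 − (+0.130))/0.0592 = 1.014.
For Pb2+(aq) + Co(s) → Pb(s) + Co2+(aq), the reaction quotient is Q = [Co2+(aq)] / [Pb2+(aq)].
Solving for the unknown gives log [Pb2+(aq)] = −2.348, so [Pb2+(aq)] ≈ 0.0045 M.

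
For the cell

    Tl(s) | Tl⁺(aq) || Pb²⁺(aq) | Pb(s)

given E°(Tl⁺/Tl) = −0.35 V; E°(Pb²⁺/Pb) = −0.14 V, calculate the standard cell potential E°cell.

+0.21 V

By convention the left-hand electrode in cell notation is the anode (oxidation) and the right-hand electrode is the cathode (reduction).
E°cell = E°(right) − E°(left) = −0.14 − (−0.35) = +0.21 V.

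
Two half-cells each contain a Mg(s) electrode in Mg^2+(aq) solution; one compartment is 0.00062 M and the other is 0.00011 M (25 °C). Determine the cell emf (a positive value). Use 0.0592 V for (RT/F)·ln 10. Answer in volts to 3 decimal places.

0.022 V

For a concentration cell E°cell = 0, since both electrodes use the same couple.
The compartment with the higher Mg^2+(aq) concentration (0.00062 M) acts as the cathode; ions are reduced there and produced at the dilute (0.00011 M) anode.
With n = 2, Ecell = −(0.0592/2)·log([dilute]/[conc]) = −(0.0592/2)·log(0.00011/0.00062) = +0.022 V.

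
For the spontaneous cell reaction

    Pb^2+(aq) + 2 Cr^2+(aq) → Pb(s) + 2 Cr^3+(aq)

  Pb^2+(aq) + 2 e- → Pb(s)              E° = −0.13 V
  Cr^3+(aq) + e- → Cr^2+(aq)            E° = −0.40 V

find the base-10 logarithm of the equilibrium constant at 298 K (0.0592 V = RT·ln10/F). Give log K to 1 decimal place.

The Pb²⁺/Pb couple is reduced (cathode); E°cell = −0.13 − (−0.40) = +0.27 V with n = 2.
At equilibrium E = 0, so log K = nE°cell / 0.0592 = (2)(+0.27) / 0.0592 = 9.1.

log K = 9.1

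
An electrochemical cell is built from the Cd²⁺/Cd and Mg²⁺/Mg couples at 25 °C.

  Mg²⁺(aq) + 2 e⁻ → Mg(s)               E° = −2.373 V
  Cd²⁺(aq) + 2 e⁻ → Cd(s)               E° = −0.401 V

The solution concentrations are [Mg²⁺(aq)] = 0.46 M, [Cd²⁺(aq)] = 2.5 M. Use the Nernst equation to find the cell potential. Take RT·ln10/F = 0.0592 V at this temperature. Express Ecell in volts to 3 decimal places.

+1.994 V

Since E°(Cd²⁺/Cd) > E°(Mg²⁺/Mg), Cd²⁺/Cd serves as the cathode.
E°cell = E°cat − E°an = −0.401 − (−2.373) = +1.972 V; n = 2.
For the overall reaction Cd²⁺(aq) + Mg(s) → Cd(s) + Mg²⁺(aq), Q = [Mg²⁺(aq)] / [Cd²⁺(aq)] = 0.184, giving log Q = −0.735.
Applying E = E° − (RT ln10/nF)·log Q gives +1.972 − (0.0592/2)(−0.735) = +1.994 V.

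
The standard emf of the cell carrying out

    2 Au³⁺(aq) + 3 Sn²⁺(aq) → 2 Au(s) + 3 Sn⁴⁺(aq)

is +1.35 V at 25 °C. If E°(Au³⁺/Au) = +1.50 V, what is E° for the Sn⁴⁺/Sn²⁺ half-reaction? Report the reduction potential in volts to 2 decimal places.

+0.15 V

In the reaction as written the Au³⁺/Au couple is reduced (cathode) and Sn⁴⁺/Sn²⁺ is oxidized (anode), so E°cell = E°(Au³⁺/Au) − E°(Sn⁴⁺/Sn²⁺).
E°(Sn⁴⁺/Sn²⁺) = E°(cathode) − E°cell = +1.50 − (+1.35) = +0.15 V.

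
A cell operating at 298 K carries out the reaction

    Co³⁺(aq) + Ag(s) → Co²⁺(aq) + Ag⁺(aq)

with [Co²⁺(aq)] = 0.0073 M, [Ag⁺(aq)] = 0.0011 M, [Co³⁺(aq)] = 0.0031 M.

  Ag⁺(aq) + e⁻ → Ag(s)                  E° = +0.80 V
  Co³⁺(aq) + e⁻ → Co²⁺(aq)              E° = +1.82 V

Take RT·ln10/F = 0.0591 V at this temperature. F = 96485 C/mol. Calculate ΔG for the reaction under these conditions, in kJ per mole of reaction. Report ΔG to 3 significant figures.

E°cell = +1.82 − (+0.80) = +1.02 V; the balanced reaction transfers n = 1 electron.
Here Q = ([Co²⁺(aq)]·[Ag⁺(aq)]) / [Co³⁺(aq)] = 0.00259 (log Q = −2.587), giving E = +1.02 − (0.0591/1)·(−2.587) = +1.1729 V.
Finally ΔG = −nFE = −(1)(96485 C/mol)(+1.1729 V) = −113 kJ/mol.

−113 kJ/mol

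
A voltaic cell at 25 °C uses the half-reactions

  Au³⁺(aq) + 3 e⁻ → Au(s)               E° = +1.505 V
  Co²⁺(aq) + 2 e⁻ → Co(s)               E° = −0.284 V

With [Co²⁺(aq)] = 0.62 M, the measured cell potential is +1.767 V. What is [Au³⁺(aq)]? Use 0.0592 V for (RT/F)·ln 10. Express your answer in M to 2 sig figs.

Au³⁺/Au is the cathode (higher E°); E°cell = +1.505 − (−0.284) = +1.789 V with n = 6.
From the Nernst equation, log Q = n(E° − E)/0.0592 = 6·(+1.789 − (+1.767))/0.0592 = 2.230.
Balancing electrons gives 2 Au³⁺(aq) + 3 Co(s) → 2 Au(s) + 3 Co²⁺(aq); thus Q = [Co²⁺(aq)]^3 / [Au³⁺(aq)]^2.
Solving for the unknown gives log [Au³⁺(aq)] = −1.426, so [Au³⁺(aq)] ≈ 0.037 M.

0.037 M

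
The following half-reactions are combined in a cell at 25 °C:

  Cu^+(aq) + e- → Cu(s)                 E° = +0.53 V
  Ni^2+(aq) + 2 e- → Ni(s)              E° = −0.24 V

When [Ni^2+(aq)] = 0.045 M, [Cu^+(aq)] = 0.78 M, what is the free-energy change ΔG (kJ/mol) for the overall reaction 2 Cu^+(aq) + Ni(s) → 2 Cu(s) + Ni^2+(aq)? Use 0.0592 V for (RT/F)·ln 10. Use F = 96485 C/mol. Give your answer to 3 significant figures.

−155 kJ/mol

With Cu⁺/Cu reduced at the cathode, E°cell = +0.53 − (−0.24) = +0.77 V and n = 2.
Q = [Ni^2+(aq)] / [Cu^+(aq)]^2 = 0.074, so log Q = −1.131 and E = +0.77 − (0.0592/2)(−1.131) = +0.8035 V.
ΔG = −nFE = −(2)(96485)(+0.8035) J/mol = −155 kJ/mol.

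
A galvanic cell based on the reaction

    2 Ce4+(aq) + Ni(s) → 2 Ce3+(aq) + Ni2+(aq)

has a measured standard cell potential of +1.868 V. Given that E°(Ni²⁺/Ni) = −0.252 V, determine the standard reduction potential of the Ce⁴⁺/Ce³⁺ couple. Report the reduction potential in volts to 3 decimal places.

In the reaction as written the Ce⁴⁺/Ce³⁺ couple is reduced (cathode) and Ni²⁺/Ni is oxidized (anode), so E°cell = E°(Ce⁴⁺/Ce³⁺) − E°(Ni²⁺/Ni).
E°(Ce⁴⁺/Ce³⁺) = E°cell + E°(anode) = +1.868 + (−0.252) = +1.616 V.

+1.616 V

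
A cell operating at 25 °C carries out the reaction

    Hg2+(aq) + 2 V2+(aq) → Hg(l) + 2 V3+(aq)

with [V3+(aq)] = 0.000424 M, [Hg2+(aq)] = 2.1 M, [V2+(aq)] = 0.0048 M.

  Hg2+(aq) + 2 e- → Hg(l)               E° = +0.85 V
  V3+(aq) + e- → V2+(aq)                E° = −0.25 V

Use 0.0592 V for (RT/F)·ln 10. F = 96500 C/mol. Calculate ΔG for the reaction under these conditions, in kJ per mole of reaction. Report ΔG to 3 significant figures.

−226 kJ/mol

With Hg²⁺/Hg reduced at the cathode, E°cell = +0.85 − (−0.25) = +1.10 V and n = 2.
The reaction quotient is [V3+(aq)]^2 / ([Hg2+(aq)]·[V2+(aq)]^2) = 0.00372; by Nernst, E = +1.10 − (0.0592/2)(−2.430) = +1.1719 V.
Then ΔG = −nFE = −2 × 96500 × +1.1719 J/mol = −226 kJ/mol.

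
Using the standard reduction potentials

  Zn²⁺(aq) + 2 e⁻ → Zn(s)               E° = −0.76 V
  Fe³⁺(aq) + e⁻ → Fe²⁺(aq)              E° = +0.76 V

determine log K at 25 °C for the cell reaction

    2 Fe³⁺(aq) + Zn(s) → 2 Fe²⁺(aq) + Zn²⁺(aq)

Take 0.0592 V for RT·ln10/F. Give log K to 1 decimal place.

log K = 51.4

The Fe³⁺/Fe²⁺ couple is reduced (cathode); E°cell = +0.76 − (−0.76) = +1.52 V with n = 2.
At equilibrium E = 0, so log K = nE°cell / 0.0592 = (2)(+1.52) / 0.0592 = 51.4.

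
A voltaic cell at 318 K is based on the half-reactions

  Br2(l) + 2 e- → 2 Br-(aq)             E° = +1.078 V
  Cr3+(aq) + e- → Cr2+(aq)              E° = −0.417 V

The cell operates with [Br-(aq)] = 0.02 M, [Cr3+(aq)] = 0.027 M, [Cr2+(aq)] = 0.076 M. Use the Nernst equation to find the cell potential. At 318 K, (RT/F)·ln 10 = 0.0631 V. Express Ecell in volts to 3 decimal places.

Since E°(Br₂/Br⁻) > E°(Cr³⁺/Cr²⁺), Br₂/Br⁻ serves as the cathode.
E°cell = E°cat − E°an = +1.078 − (−0.417) = +1.495 V; n = 2.
For the overall reaction Br2(l) + 2 Cr2+(aq) → 2 Br-(aq) + 2 Cr3+(aq), Q = ([Br-(aq)]^2·[Cr3+(aq)]^2) / [Cr2+(aq)]^2 = 5.05×10^−5, giving log Q = −4.297.
E = E° − (0.0631/n)·log Q = +1.495 − (0.0631/2)(−4.297) = +1.631 V.

+1.631 V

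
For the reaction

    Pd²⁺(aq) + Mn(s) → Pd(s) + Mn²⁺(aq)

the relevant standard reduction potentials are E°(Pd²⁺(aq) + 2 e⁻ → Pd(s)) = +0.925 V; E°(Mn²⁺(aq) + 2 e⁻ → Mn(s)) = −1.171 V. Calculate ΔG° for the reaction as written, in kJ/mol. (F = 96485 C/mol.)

−404 kJ/mol

In the reaction as written Pd²⁺(aq) is reduced, so the Pd²⁺/Pd couple is the cathode and Mn²⁺/Mn is the anode.
E°cell = +0.925 − (−1.171) = +2.096 V; balancing electrons gives n = 2.
ΔG° = −nFE°cell = −(2)(96485)(+2.096) J/mol = −404 kJ/mol.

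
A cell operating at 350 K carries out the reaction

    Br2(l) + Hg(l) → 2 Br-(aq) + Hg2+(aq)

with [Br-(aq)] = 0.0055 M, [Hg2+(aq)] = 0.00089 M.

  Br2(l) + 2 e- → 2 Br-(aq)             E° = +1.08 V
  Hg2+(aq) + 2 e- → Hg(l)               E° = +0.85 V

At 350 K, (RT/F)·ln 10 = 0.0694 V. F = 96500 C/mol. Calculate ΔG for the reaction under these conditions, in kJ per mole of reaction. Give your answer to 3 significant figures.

−95.1 kJ/mol

The standard cell potential is +1.08 − (+0.85) = +0.23 V, with n = 2 electrons in the balanced equation.
Here Q = [Br-(aq)]^2·[Hg2+(aq)] = 2.69×10^−8 (log Q = −7.570), giving E = +0.23 − (0.0694/2)·(−7.570) = +0.4927 V.
Finally ΔG = −nFE = −(2)(96500 C/mol)(+0.4927 V) = −95.1 kJ/mol.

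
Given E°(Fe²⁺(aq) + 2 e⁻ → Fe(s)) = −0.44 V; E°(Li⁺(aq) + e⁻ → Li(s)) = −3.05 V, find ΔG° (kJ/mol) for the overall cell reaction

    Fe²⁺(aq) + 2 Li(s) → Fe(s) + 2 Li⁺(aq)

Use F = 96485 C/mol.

−504 kJ/mol

In the reaction as written Fe²⁺(aq) is reduced, so the Fe²⁺/Fe couple is the cathode and Li⁺/Li is the anode.
E°cell = −0.44 − (−3.05) = +2.61 V; balancing electrons gives n = 2.
ΔG° = −nFE°cell = −(2)(96485)(+2.61) J/mol = −504 kJ/mol.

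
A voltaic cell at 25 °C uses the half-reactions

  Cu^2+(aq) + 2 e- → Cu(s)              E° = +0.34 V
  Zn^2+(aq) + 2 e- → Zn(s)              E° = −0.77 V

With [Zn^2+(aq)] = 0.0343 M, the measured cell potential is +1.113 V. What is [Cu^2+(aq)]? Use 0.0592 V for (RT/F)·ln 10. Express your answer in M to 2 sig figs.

Cu²⁺/Cu is the cathode (higher E°); E°cell = +0.34 − (−0.77) = +1.11 V with n = 2.
Rearranging E = E° − (0.0592/n)·log Q gives log Q = 2(+1.11 − (+1.113))/0.0592 = −0.101.
The balanced reaction is Cu^2+(aq) + Zn(s) → Cu(s) + Zn^2+(aq), so Q = [Zn^2+(aq)] / [Cu^2+(aq)].
Isolating [Cu^2+(aq)] in Q = 10^{−0.101} yields log [Cu^2+(aq)] = −1.364, i.e. 0.043 M.

0.043 M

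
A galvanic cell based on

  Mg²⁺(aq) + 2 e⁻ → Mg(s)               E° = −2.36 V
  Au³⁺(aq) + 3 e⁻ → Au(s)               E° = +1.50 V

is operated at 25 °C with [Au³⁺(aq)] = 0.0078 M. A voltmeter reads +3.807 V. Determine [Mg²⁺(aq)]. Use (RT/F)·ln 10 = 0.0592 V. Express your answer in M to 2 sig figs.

The Au³⁺/Au couple has the larger reduction potential, so it is the cathode: E°cell = +1.50 − (−2.36) = +3.86 V and n = 6.
Since E = E° − (0.0592/n)·log Q, log Q = n(E° − E)/0.0592 = 5.372.
The balanced reaction is 2 Au³⁺(aq) + 3 Mg(s) → 2 Au(s) + 3 Mg²⁺(aq), so Q = [Mg²⁺(aq)]^3 / [Au³⁺(aq)]^2.
Isolating [Mg²⁺(aq)] in Q = 10^{5.372} yields log [Mg²⁺(aq)] = 0.385, i.e. 2.4 M.

2.4 M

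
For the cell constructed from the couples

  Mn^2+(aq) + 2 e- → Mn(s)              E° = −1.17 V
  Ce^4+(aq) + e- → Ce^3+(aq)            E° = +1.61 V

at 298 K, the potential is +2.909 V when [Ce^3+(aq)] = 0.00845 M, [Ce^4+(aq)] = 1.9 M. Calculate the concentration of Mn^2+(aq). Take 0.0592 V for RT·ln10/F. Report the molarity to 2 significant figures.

The Ce⁴⁺/Ce³⁺ couple has the larger reduction potential, so it is the cathode: E°cell = +1.61 − (−1.17) = +2.78 V and n = 2.
Rearranging E = E° − (0.0592/n)·log Q gives log Q = 2(+2.78 − (+2.909))/0.0592 = −4.358.
Balancing electrons gives 2 Ce^4+(aq) + Mn(s) → 2 Ce^3+(aq) + Mn^2+(aq); thus Q = ([Ce^3+(aq)]^2·[Mn^2+(aq)]) / [Ce^4+(aq)]^2.
Solving for the unknown gives log [Mn^2+(aq)] = 0.346, so [Mn^2+(aq)] ≈ 2.2 M.

2.2 M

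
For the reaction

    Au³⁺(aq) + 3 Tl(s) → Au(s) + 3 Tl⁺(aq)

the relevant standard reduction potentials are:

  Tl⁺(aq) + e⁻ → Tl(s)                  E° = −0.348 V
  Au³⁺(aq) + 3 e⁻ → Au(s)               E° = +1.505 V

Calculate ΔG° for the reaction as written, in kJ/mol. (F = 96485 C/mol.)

In the reaction as written Au³⁺(aq) is reduced, so the Au³⁺/Au couple is the cathode and Tl⁺/Tl is the anode.
E°cell = +1.505 − (−0.348) = +1.853 V; balancing electrons gives n = 3.
ΔG° = −nFE°cell = −(3)(96485)(+1.853) J/mol = −536 kJ/mol.

−536 kJ/mol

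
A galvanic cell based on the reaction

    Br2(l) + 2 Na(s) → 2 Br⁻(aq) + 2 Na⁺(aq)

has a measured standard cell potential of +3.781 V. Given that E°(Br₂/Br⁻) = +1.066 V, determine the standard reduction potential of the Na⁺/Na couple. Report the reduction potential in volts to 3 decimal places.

−2.715 V

In the reaction as written the Br₂/Br⁻ couple is reduced (cathode) and Na⁺/Na is oxidized (anode), so E°cell = E°(Br₂/Br⁻) − E°(Na⁺/Na).
E°(Na⁺/Na) = E°(cathode) − E°cell = +1.066 − (+3.781) = −2.715 V.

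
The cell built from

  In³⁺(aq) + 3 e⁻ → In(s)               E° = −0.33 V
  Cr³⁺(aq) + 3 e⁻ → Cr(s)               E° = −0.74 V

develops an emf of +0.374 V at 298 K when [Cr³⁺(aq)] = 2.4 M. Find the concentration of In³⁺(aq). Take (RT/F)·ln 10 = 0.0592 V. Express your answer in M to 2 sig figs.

0.036 M

With In³⁺/In at the cathode and Cr³⁺/Cr at the anode, E°cell = −0.33 − (−0.74) = +0.41 V (n = 3).
From the Nernst equation, log Q = n(E° − E)/0.0592 = 3·(+0.41 − (+0.374))/0.0592 = 1.824.
Balancing electrons gives In³⁺(aq) + Cr(s) → In(s) + Cr³⁺(aq); thus Q = [Cr³⁺(aq)] / [In³⁺(aq)].
Isolating [In³⁺(aq)] in Q = 10^{1.824} yields log [In³⁺(aq)] = −1.444, i.e. 0.036 M.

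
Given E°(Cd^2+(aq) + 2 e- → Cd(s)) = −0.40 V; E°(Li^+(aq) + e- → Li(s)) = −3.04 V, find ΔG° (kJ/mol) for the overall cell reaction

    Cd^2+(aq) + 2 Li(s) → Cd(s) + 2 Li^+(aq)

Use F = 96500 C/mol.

In the reaction as written Cd^2+(aq) is reduced, so the Cd²⁺/Cd couple is the cathode and Li⁺/Li is the anode.
E°cell = −0.40 − (−3.04) = +2.64 V; balancing electrons gives n = 2.
ΔG° = −nFE°cell = −(2)(96500)(+2.64) J/mol = −510 kJ/mol.

−510 kJ/mol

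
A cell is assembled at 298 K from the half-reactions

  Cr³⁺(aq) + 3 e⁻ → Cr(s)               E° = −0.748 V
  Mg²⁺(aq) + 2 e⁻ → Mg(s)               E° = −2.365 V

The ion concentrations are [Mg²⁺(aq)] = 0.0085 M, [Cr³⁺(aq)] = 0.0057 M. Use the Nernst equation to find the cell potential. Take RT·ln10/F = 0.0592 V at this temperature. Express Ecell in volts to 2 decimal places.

+1.63 V

Since E°(Cr³⁺/Cr) > E°(Mg²⁺/Mg), Cr³⁺/Cr serves as the cathode.
E°cell = E°cat − E°an = −0.748 − (−2.365) = +1.617 V; n = 6.
The balanced reaction is 2 Cr³⁺(aq) + 3 Mg(s) → 2 Cr(s) + 3 Mg²⁺(aq), so Q = [Mg²⁺(aq)]^3 / [Cr³⁺(aq)]^2 = 0.0189 and log Q = −1.723.
E = E° − (0.0592/n)·log Q = +1.617 − (0.0592/6)(−1.723) = +1.63 V.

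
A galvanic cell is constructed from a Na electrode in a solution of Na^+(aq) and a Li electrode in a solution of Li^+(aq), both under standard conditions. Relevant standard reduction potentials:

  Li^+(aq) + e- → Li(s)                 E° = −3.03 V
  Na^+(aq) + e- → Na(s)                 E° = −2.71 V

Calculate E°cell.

Of the two couples in this cell, the one with the more positive reduction potential is reduced at the cathode: here that is Na⁺/Na (−2.71 V); Li⁺/Li (−3.03 V) is the anode.
E°cell = E°(cathode) − E°(anode) = −2.71 − (−3.03) = +0.32 V.

+0.32 V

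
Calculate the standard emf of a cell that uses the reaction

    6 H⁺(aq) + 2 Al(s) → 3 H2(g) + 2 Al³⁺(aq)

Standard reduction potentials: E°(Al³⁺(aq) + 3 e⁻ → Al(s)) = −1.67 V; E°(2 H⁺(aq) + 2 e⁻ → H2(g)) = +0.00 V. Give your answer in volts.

In the reaction as written, H⁺(aq) is reduced (cathode) and Al³⁺(aq) is produced by oxidation at the anode.
E°cell = E°(cathode) − E°(anode) = +0.00 − (−1.67) = +1.67 V.

+1.67 V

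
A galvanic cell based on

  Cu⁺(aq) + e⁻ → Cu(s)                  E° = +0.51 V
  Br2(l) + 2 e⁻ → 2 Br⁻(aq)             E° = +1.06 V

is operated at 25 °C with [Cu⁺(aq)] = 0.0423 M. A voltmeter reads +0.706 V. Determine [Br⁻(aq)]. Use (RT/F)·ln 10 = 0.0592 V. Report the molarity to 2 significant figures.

The Br₂/Br⁻ couple has the larger reduction potential, so it is the cathode: E°cell = +1.06 − (+0.51) = +0.55 V and n = 2.
Rearranging E = E° − (0.0592/n)·log Q gives log Q = 2(+0.55 − (+0.706))/0.0592 = −5.270.
Balancing electrons gives Br2(l) + 2 Cu(s) → 2 Br⁻(aq) + 2 Cu⁺(aq); thus Q = [Br⁻(aq)]^2·[Cu⁺(aq)]^2.
Isolating [Br⁻(aq)] in Q = 10^{−5.270} yields log [Br⁻(aq)] = −1.261, i.e. 0.055 M.

0.055 M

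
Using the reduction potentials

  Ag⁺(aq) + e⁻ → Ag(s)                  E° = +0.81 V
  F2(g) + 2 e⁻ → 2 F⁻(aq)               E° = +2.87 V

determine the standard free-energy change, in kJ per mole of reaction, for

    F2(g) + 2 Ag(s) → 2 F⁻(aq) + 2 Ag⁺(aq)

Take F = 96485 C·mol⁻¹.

In the reaction as written F2(g) is reduced, so the F₂/F⁻ couple is the cathode and Ag⁺/Ag is the anode.
E°cell = +2.87 − (+0.81) = +2.06 V; balancing electrons gives n = 2.
ΔG° = −nFE°cell = −(2)(96485)(+2.06) J/mol = −398 kJ/mol.

−398 kJ/mol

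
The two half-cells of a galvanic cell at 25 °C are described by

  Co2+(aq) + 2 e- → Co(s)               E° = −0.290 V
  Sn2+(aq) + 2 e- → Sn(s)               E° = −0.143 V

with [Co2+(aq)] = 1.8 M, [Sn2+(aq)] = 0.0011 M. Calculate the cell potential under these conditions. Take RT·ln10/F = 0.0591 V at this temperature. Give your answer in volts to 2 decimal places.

+0.05 V

Sn²⁺/Sn is reduced (cathode, E° = −0.143 V) and Co²⁺/Co is oxidized (anode).
E°cell = E°cat − E°an = −0.143 − (−0.290) = +0.147 V; n = 2.
Balancing gives Sn2+(aq) + Co(s) → Sn(s) + Co2+(aq); hence Q = [Co2+(aq)] / [Sn2+(aq)] = 1.64×10^3 (log Q = 3.214).
By the Nernst equation, E = +0.147 − (0.0591/2)·(3.214) = +0.05 V.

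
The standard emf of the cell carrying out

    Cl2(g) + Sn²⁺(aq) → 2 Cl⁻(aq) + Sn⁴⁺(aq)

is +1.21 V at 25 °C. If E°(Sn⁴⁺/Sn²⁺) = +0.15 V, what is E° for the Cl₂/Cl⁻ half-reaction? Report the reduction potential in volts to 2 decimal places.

In the reaction as written the Cl₂/Cl⁻ couple is reduced (cathode) and Sn⁴⁺/Sn²⁺ is oxidized (anode), so E°cell = E°(Cl₂/Cl⁻) − E°(Sn⁴⁺/Sn²⁺).
E°(Cl₂/Cl⁻) = E°cell + E°(anode) = +1.21 + (+0.15) = +1.36 V.

+1.36 V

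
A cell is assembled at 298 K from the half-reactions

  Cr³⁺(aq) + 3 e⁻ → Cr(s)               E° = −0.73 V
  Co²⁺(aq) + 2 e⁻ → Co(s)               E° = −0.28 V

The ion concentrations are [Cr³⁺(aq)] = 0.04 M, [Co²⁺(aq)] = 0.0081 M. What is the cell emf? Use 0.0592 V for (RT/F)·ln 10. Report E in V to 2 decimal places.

+0.42 V

Since E°(Co²⁺/Co) > E°(Cr³⁺/Cr), Co²⁺/Co serves as the cathode.
The standard potential is −0.28 − (−0.73) = +0.45 V and the balanced reaction transfers n = 6 electrons.
The balanced reaction is 3 Co²⁺(aq) + 2 Cr(s) → 3 Co(s) + 2 Cr³⁺(aq), so Q = [Cr³⁺(aq)]^2 / [Co²⁺(aq)]^3 = 3.01×10^3 and log Q = 3.479.
Applying E = E° − (RT ln10/nF)·log Q gives +0.45 − (0.0592/6)(3.479) = +0.42 V.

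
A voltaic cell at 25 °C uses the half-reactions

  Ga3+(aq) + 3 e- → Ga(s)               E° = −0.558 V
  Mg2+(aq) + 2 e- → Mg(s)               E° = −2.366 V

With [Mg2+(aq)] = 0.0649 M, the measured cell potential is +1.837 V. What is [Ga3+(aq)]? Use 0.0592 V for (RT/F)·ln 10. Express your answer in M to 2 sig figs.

0.49 M

The Ga³⁺/Ga couple has the larger reduction potential, so it is the cathode: E°cell = −0.558 − (−2.366) = +1.808 V and n = 6.
From the Nernst equation, log Q = n(E° − E)/0.0592 = 6·(+1.808 − (+1.837))/0.0592 = −2.939.
For 2 Ga3+(aq) + 3 Mg(s) → 2 Ga(s) + 3 Mg2+(aq), the reaction quotient is Q = [Mg2+(aq)]^3 / [Ga3+(aq)]^2.
Solving for the unknown gives log [Ga3+(aq)] = −0.312, so [Ga3+(aq)] ≈ 0.49 M.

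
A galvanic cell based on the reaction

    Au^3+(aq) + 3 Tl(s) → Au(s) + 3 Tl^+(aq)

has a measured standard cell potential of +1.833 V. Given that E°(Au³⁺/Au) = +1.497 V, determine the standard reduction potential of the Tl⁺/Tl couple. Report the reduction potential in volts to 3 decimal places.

In the reaction as written the Au³⁺/Au couple is reduced (cathode) and Tl⁺/Tl is oxidized (anode), so E°cell = E°(Au³⁺/Au) − E°(Tl⁺/Tl).
E°(Tl⁺/Tl) = E°(cathode) − E°cell = +1.497 − (+1.833) = −0.336 V.

−0.336 V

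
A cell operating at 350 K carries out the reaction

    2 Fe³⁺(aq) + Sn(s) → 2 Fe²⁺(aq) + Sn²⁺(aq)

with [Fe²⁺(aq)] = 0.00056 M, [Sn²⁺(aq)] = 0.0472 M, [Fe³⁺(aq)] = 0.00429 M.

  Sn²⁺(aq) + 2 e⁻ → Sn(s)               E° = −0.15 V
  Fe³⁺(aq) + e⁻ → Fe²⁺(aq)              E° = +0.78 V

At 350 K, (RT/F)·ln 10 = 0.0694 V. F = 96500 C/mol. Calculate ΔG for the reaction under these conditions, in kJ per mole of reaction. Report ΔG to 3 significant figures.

−200 kJ/mol

With Fe³⁺/Fe²⁺ reduced at the cathode, E°cell = +0.78 − (−0.15) = +0.93 V and n = 2.
The reaction quotient is ([Fe²⁺(aq)]^2·[Sn²⁺(aq)]) / [Fe³⁺(aq)]^2 = 0.000804; by Nernst, E = +0.93 − (0.0694/2)(−3.095) = +1.0374 V.
ΔG = −nFE = −(2)(96500)(+1.0374) J/mol = −200 kJ/mol.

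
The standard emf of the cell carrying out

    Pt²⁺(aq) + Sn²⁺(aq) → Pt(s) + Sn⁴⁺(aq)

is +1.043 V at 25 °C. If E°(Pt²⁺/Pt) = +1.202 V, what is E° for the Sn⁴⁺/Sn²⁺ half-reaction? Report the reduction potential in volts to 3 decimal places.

In the reaction as written the Pt²⁺/Pt couple is reduced (cathode) and Sn⁴⁺/Sn²⁺ is oxidized (anode), so E°cell = E°(Pt²⁺/Pt) − E°(Sn⁴⁺/Sn²⁺).
E°(Sn⁴⁺/Sn²⁺) = E°(cathode) − E°cell = +1.202 − (+1.043) = +0.159 V.

+0.159 V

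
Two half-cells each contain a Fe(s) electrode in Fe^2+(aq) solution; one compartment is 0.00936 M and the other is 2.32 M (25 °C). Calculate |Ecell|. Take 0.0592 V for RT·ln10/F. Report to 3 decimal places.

For a concentration cell E°cell = 0, since both electrodes use the same couple.
The compartment with the higher Fe^2+(aq) concentration (2.32 M) acts as the cathode; ions are reduced there and produced at the dilute (0.00936 M) anode.
With n = 2, Ecell = −(0.0592/2)·log([dilute]/[conc]) = −(0.0592/2)·log(0.00936/2.32) = +0.071 V.

0.071 V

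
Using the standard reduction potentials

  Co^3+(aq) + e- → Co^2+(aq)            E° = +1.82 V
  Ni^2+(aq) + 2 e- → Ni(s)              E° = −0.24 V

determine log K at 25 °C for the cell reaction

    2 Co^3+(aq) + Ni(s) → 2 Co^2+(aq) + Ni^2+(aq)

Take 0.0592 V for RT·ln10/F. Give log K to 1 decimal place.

The Co³⁺/Co²⁺ couple is reduced (cathode); E°cell = +1.82 − (−0.24) = +2.06 V with n = 2.
At equilibrium E = 0, so log K = nE°cell / 0.0592 = (2)(+2.06) / 0.0592 = 69.6.

log K = 69.6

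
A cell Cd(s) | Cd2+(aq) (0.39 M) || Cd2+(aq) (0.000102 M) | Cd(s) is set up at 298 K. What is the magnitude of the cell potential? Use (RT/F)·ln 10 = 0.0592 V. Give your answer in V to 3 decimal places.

For a concentration cell E°cell = 0, since both electrodes use the same couple.
The compartment with the higher Cd2+(aq) concentration (0.39 M) acts as the cathode; ions are reduced there and produced at the dilute (0.000102 M) anode.
With n = 2, Ecell = −(0.0592/2)·log([dilute]/[conc]) = −(0.0592/2)·log(0.000102/0.39) = +0.106 V.

0.106 V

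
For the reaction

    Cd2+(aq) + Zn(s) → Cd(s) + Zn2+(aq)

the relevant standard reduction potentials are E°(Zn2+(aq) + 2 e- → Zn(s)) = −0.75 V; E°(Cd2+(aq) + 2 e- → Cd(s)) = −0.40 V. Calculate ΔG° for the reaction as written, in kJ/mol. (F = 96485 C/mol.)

In the reaction as written Cd2+(aq) is reduced, so the Cd²⁺/Cd couple is the cathode and Zn²⁺/Zn is the anode.
E°cell = −0.40 − (−0.75) = +0.35 V; balancing electrons gives n = 2.
ΔG° = −nFE°cell = −(2)(96485)(+0.35) J/mol = −67.5 kJ/mol.

−67.5 kJ/mol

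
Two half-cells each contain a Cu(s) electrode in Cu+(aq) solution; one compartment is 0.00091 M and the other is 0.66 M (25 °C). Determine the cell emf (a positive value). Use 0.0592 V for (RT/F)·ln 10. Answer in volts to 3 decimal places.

For a concentration cell E°cell = 0, since both electrodes use the same couple.
The compartment with the higher Cu+(aq) concentration (0.66 M) acts as the cathode; ions are reduced there and produced at the dilute (0.00091 M) anode.
With n = 1, Ecell = −(0.0592/1)·log([dilute]/[conc]) = −(0.0592/1)·log(0.00091/0.66) = +0.169 V.

0.169 V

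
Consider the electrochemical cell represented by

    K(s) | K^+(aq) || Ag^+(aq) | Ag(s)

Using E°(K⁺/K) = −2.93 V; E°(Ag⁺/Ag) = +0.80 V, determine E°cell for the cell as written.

By convention the left-hand electrode in cell notation is the anode (oxidation) and the right-hand electrode is the cathode (reduction).
E°cell = E°(right) − E°(left) = +0.80 − (−2.93) = +3.73 V.

+3.73 V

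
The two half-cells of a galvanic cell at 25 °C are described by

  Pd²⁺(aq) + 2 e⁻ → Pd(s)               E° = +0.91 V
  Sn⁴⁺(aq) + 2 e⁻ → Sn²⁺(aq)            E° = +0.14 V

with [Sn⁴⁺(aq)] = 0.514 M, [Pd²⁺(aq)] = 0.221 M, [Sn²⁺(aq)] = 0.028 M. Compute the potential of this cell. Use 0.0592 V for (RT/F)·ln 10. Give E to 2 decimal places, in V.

The Pd²⁺/Pd couple has the more positive E°, so it is the cathode; Sn⁴⁺/Sn²⁺ is the anode.
E°cell = E°cat − E°an = +0.91 − (+0.14) = +0.77 V; n = 2.
For the overall reaction Pd²⁺(aq) + Sn²⁺(aq) → Pd(s) + Sn⁴⁺(aq), Q = [Sn⁴⁺(aq)] / ([Pd²⁺(aq)]·[Sn²⁺(aq)]) = 83.1, giving log Q = 1.919.
Applying E = E° − (RT ln10/nF)·log Q gives +0.77 − (0.0592/2)(1.919) = +0.71 V.

+0.71 V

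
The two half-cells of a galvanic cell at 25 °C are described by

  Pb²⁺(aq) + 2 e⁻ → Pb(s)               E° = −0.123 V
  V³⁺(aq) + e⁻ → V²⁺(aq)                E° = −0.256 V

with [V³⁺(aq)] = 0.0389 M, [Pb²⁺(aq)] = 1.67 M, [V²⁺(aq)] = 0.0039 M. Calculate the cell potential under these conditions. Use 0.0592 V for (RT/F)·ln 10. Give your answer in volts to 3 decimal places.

+0.080 V

Pb²⁺/Pb is reduced (cathode, E° = −0.123 V) and V³⁺/V²⁺ is oxidized (anode).
E°cell = −0.123 − (−0.256) = +0.133 V, with n = 2 electrons transferred.
For the overall reaction Pb²⁺(aq) + 2 V²⁺(aq) → Pb(s) + 2 V³⁺(aq), Q = [V³⁺(aq)]^2 / ([Pb²⁺(aq)]·[V²⁺(aq)]^2) = 59.6, giving log Q = 1.775.
Applying E = E° − (RT ln10/nF)·log Q gives +0.133 − (0.0592/2)(1.775) = +0.080 V.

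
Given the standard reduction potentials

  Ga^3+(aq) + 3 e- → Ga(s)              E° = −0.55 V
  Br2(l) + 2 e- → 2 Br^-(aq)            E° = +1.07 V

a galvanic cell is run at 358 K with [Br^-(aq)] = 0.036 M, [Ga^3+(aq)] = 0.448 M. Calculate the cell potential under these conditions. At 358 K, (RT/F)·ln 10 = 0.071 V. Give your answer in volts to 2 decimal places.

+1.73 V

Br₂/Br⁻ is reduced (cathode, E° = +1.07 V) and Ga³⁺/Ga is oxidized (anode).
The standard potential is +1.07 − (−0.55) = +1.62 V and the balanced reaction transfers n = 6 electrons.
The balanced reaction is 3 Br2(l) + 2 Ga(s) → 6 Br^-(aq) + 2 Ga^3+(aq), so Q = [Br^-(aq)]^6·[Ga^3+(aq)]^2 = 4.37×10^−10 and log Q = −9.360.
By the Nernst equation, E = +1.62 − (0.071/6)·(−9.360) = +1.73 V.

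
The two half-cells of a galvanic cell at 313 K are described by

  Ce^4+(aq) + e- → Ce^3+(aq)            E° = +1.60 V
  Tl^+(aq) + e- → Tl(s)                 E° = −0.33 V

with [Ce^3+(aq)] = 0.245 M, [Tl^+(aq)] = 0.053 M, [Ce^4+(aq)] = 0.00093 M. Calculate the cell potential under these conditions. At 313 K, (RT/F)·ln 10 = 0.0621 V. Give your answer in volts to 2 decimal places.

Ce⁴⁺/Ce³⁺ is reduced (cathode, E° = +1.60 V) and Tl⁺/Tl is oxidized (anode).
E°cell = +1.60 − (−0.33) = +1.93 V, with n = 1 electron transferred.
Balancing gives Ce^4+(aq) + Tl(s) → Ce^3+(aq) + Tl^+(aq); hence Q = ([Ce^3+(aq)]·[Tl^+(aq)]) / [Ce^4+(aq)] = 14 (log Q = 1.145).
Applying E = E° − (RT ln10/nF)·log Q gives +1.93 − (0.0621/1)(1.145) = +1.86 V.

+1.86 V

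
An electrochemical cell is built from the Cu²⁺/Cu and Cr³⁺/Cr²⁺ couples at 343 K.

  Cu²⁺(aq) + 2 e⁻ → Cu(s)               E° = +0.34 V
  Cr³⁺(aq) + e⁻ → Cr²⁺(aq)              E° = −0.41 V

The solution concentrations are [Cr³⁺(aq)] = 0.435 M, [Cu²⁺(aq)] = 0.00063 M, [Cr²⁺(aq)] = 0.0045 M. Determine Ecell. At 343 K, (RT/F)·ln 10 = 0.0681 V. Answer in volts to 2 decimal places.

+0.51 V

The Cu²⁺/Cu couple has the more positive E°, so it is the cathode; Cr³⁺/Cr²⁺ is the anode.
E°cell = E°cat − E°an = +0.34 − (−0.41) = +0.75 V; n = 2.
Balancing gives Cu²⁺(aq) + 2 Cr²⁺(aq) → Cu(s) + 2 Cr³⁺(aq); hence Q = [Cr³⁺(aq)]^2 / ([Cu²⁺(aq)]·[Cr²⁺(aq)]^2) = 1.48×10^7 (log Q = 7.171).
Applying E = E° − (RT ln10/nF)·log Q gives +0.75 − (0.0681/2)(7.171) = +0.51 V.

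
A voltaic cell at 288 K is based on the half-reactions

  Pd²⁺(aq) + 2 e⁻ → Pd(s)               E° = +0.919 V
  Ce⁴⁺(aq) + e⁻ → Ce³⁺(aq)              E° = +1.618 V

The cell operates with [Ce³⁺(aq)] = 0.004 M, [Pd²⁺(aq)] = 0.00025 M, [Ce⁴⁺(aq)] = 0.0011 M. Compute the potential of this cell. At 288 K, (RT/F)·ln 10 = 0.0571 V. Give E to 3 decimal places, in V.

+0.770 V

Since E°(Ce⁴⁺/Ce³⁺) > E°(Pd²⁺/Pd), Ce⁴⁺/Ce³⁺ serves as the cathode.
E°cell = +1.618 − (+0.919) = +0.699 V, with n = 2 electrons transferred.
For the overall reaction 2 Ce⁴⁺(aq) + Pd(s) → 2 Ce³⁺(aq) + Pd²⁺(aq), Q = ([Ce³⁺(aq)]^2·[Pd²⁺(aq)]) / [Ce⁴⁺(aq)]^2 = 0.00331, giving log Q = −2.481.
Applying E = E° − (RT ln10/nF)·log Q gives +0.699 − (0.0571/2)(−2.481) = +0.770 V.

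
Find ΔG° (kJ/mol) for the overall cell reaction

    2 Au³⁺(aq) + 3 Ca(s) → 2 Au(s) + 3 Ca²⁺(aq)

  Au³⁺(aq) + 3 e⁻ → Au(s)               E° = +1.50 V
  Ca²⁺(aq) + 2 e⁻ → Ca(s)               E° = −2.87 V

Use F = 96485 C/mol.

In the reaction as written Au³⁺(aq) is reduced, so the Au³⁺/Au couple is the cathode and Ca²⁺/Ca is the anode.
E°cell = +1.50 − (−2.87) = +4.37 V; balancing electrons gives n = 6.
ΔG° = −nFE°cell = −(6)(96485)(+4.37) J/mol = −2530 kJ/mol.

−2530 kJ/mol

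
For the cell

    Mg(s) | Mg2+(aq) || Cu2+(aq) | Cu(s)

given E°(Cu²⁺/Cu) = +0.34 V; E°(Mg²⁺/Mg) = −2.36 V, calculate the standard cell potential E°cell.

By convention the left-hand electrode in cell notation is the anode (oxidation) and the right-hand electrode is the cathode (reduction).
E°cell = E°(right) − E°(left) = +0.34 − (−2.36) = +2.70 V.

+2.70 V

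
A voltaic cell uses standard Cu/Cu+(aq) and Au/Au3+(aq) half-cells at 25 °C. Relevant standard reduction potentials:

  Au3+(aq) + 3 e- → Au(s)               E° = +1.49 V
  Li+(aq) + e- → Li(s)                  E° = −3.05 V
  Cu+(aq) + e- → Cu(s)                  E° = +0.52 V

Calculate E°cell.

Of the two couples in this cell, the one with the more positive reduction potential is reduced at the cathode: here that is Au³⁺/Au (+1.49 V); Cu⁺/Cu (+0.52 V) is the anode.
E°cell = E°(cathode) − E°(anode) = +1.49 − (+0.52) = +0.97 V.

+0.97 V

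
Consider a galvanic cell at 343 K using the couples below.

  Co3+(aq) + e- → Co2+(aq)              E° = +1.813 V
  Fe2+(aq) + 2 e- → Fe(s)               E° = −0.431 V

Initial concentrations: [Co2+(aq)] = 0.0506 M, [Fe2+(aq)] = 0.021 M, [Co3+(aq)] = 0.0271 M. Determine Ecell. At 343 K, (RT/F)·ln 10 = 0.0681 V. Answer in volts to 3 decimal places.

The Co³⁺/Co²⁺ couple has the more positive E°, so it is the cathode; Fe²⁺/Fe is the anode.
E°cell = E°cat − E°an = +1.813 − (−0.431) = +2.244 V; n = 2.
Balancing gives 2 Co3+(aq) + Fe(s) → 2 Co2+(aq) + Fe2+(aq); hence Q = ([Co2+(aq)]^2·[Fe2+(aq)]) / [Co3+(aq)]^2 = 0.0732 (log Q = −1.135).
E = E° − (0.0681/n)·log Q = +2.244 − (0.0681/2)(−1.135) = +2.283 V.

+2.283 V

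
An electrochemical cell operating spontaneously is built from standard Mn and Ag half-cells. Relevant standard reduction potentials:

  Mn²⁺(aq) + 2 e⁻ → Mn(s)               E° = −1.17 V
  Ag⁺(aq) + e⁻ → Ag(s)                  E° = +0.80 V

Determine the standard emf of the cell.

Of the two couples in this cell, the one with the more positive reduction potential is reduced at the cathode: here that is Ag⁺/Ag (+0.80 V); Mn²⁺/Mn (−1.17 V) is the anode.
E°cell = E°(cathode) − E°(anode) = +0.80 − (−1.17) = +1.97 V.

+1.97 V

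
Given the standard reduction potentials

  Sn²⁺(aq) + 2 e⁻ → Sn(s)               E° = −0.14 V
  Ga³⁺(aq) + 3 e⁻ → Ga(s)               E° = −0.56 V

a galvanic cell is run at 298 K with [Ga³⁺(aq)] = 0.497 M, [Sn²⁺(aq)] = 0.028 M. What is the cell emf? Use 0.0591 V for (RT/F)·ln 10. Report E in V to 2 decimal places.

+0.38 V

The Sn²⁺/Sn couple has the more positive E°, so it is the cathode; Ga³⁺/Ga is the anode.
The standard potential is −0.14 − (−0.56) = +0.42 V and the balanced reaction transfers n = 6 electrons.
For the overall reaction 3 Sn²⁺(aq) + 2 Ga(s) → 3 Sn(s) + 2 Ga³⁺(aq), Q = [Ga³⁺(aq)]^2 / [Sn²⁺(aq)]^3 = 1.13×10^4, giving log Q = 4.051.
Applying E = E° − (RT ln10/nF)·log Q gives +0.42 − (0.0591/6)(4.051) = +0.38 V.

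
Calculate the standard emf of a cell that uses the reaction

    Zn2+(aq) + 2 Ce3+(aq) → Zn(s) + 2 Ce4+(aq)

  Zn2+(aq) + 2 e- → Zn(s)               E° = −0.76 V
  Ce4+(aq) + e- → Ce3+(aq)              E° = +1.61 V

In the reaction as written, Zn2+(aq) is reduced (cathode) and Ce4+(aq) is produced by oxidation at the anode.
E°cell = E°(cathode) − E°(anode) = −0.76 − (+1.61) = −2.37 V.
The negative E°cell means the reaction is non-spontaneous in the direction written.

−2.37 V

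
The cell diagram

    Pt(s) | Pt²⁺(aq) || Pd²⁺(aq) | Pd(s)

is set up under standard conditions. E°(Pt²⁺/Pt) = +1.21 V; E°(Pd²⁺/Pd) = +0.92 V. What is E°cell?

−0.29 V

By convention the left-hand electrode in cell notation is the anode (oxidation) and the right-hand electrode is the cathode (reduction).
E°cell = E°(right) − E°(left) = +0.92 − (+1.21) = −0.29 V.
The negative sign shows that, as written, the cell would require an external voltage to drive the reaction.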